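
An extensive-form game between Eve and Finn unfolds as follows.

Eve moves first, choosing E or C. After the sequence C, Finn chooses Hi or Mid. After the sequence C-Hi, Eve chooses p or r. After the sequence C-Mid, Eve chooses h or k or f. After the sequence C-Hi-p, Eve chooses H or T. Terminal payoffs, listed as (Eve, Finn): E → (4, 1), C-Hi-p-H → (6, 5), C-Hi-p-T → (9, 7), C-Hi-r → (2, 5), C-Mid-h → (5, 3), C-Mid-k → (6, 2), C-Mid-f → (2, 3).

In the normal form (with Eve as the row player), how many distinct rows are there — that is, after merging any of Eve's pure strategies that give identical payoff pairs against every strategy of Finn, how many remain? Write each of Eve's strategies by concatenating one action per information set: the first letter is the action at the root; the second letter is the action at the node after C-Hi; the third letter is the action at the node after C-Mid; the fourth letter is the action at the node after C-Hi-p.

10

Eve has 24 pure strategies: EphH, EphT, EpkH, EpkT, EpfH, EpfT, ErhH, ErhT, ErkH, ErkT, ErfH, ErfT, CphH, CphT, CpkH, CpkT, CpfH, CpfT, CrhH, CrhT, CrkH, CrkT, CrfH, CrfT. Columns: Hi, Mid.
{EphH, EphT, EpkH, EpkT, EpfH, EpfT, ErhH, ErhT, ErkH, ErkT, ErfH, ErfT} → row (4,1) (4,1)
{CphH} → row (6,5) (5,3)
{CphT} → row (9,7) (5,3)
{CpkH} → row (6,5) (6,2)
{CpkT} → row (9,7) (6,2)
{CpfH} → row (6,5) (2,3)
{CpfT} → row (9,7) (2,3)
{CrhH, CrhT} → row (2,5) (5,3)
{CrkH, CrkT} → row (2,5) (6,2)
{CrfH, CrfT} → row (2,5) (2,3)
That's 10 distinct rows out of 24 strategies.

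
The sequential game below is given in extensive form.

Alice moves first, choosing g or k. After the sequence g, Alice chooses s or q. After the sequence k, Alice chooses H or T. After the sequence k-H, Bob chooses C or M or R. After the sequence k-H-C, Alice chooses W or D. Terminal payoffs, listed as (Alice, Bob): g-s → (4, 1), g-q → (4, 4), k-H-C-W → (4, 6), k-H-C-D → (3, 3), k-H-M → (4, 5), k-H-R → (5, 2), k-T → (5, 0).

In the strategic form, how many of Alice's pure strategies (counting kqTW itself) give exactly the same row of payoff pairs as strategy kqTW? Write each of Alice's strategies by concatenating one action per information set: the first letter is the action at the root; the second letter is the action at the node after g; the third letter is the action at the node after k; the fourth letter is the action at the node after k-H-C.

4

Row for kqTW (columns C, M, R): (5,0) (5,0) (5,0).
Under kqTW, Alice's choice at the node after g and at the node after k-H-C can never be reached regardless of what Bob does, so varying those choices leaves every outcome unchanged.
Holding the reachable choices fixed and varying the unreachable ones freely already gives 2 × 2 = 4 equivalent strategies.
No other strategy reproduces this row, so those 4 are the full class: ksTW, ksTD, kqTW, kqTD.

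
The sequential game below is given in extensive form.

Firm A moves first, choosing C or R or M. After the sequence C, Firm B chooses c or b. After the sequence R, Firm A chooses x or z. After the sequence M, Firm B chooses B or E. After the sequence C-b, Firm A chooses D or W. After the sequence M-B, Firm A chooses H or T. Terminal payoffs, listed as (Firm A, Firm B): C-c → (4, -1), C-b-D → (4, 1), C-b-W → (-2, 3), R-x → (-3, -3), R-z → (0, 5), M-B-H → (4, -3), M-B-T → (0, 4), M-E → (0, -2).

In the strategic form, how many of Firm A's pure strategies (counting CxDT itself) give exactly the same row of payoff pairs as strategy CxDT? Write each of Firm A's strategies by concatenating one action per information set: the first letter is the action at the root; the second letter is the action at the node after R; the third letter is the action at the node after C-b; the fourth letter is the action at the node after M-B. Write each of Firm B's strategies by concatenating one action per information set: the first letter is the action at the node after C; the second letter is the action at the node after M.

4

Row for CxDT (columns cB, cE, bB, bE): (4,-1) (4,-1) (4,1) (4,1).
Under CxDT, Firm A's choice at the node after R and at the node after M-B can never be reached regardless of what Firm B does, so varying those choices leaves every outcome unchanged.
Holding the reachable choices fixed and varying the unreachable ones freely already gives 2 × 2 = 4 equivalent strategies.
No other strategy reproduces this row, so those 4 are the full class: CxDH, CxDT, CzDH, CzDT.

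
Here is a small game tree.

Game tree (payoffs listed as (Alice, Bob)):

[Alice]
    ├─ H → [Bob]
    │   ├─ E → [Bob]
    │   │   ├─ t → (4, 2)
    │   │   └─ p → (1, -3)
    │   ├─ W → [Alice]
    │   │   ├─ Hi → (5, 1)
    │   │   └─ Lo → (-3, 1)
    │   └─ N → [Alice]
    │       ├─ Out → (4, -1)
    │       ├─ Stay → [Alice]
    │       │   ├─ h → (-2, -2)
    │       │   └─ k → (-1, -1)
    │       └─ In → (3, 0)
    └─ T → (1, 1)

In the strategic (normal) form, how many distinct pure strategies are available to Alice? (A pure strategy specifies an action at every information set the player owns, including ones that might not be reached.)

24

Alice owns the root with actions {H, T} — two choices.
Alice owns the node after H-W with actions {Hi, Lo} — two choices.
Alice owns the node after H-N with actions {Out, Stay, In} — three choices.
Alice owns the node after H-N-Stay with actions {h, k} — two choices.
A pure strategy fixes one action at each information set independently, so the count is the product 2 × 2 × 3 × 2 = 24.
(For reference, Bob has 6 pure strategies, giving a 24×6 normal-form matrix.)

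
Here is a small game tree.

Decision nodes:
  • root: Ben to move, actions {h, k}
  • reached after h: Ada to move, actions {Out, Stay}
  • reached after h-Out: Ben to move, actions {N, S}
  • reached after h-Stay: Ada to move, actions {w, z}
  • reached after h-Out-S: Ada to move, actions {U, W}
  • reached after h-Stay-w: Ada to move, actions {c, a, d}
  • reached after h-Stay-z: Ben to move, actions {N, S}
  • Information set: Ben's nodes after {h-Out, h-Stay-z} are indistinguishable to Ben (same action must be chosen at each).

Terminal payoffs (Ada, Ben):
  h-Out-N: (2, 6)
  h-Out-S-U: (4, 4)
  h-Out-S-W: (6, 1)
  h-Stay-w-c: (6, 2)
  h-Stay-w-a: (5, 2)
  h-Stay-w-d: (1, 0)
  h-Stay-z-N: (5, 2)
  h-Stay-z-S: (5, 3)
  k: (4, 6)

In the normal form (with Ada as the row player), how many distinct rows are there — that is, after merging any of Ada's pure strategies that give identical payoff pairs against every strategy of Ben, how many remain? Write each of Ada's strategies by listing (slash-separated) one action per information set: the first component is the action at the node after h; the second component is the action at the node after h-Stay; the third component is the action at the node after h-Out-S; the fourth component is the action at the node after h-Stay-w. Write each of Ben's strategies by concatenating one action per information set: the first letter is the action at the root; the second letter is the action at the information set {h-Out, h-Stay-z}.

6

Ada has 24 pure strategies: Out/w/U/c, Out/w/U/a, Out/w/U/d, Out/w/W/c, Out/w/W/a, Out/w/W/d, Out/z/U/c, Out/z/U/a, Out/z/U/d, Out/z/W/c, Out/z/W/a, Out/z/W/d, Stay/w/U/c, Stay/w/U/a, Stay/w/U/d, Stay/w/W/c, Stay/w/W/a, Stay/w/W/d, Stay/z/U/c, Stay/z/U/a, Stay/z/U/d, Stay/z/W/c, Stay/z/W/a, Stay/z/W/d. Columns: hN, hS, kN, kS.
{Out/w/U/c, Out/w/U/a, Out/w/U/d, Out/z/U/c, Out/z/U/a, Out/z/U/d} → row (2,6) (4,4) (4,6) (4,6)
{Out/w/W/c, Out/w/W/a, Out/w/W/d, Out/z/W/c, Out/z/W/a, Out/z/W/d} → row (2,6) (6,1) (4,6) (4,6)
{Stay/w/U/c, Stay/w/W/c} → row (6,2) (6,2) (4,6) (4,6)
{Stay/w/U/a, Stay/w/W/a} → row (5,2) (5,2) (4,6) (4,6)
{Stay/w/U/d, Stay/w/W/d} → row (1,0) (1,0) (4,6) (4,6)
{Stay/z/U/c, Stay/z/U/a, Stay/z/U/d, Stay/z/W/c, Stay/z/W/a, Stay/z/W/d} → row (5,2) (5,3) (4,6) (4,6)
That's 6 distinct rows out of 24 strategies.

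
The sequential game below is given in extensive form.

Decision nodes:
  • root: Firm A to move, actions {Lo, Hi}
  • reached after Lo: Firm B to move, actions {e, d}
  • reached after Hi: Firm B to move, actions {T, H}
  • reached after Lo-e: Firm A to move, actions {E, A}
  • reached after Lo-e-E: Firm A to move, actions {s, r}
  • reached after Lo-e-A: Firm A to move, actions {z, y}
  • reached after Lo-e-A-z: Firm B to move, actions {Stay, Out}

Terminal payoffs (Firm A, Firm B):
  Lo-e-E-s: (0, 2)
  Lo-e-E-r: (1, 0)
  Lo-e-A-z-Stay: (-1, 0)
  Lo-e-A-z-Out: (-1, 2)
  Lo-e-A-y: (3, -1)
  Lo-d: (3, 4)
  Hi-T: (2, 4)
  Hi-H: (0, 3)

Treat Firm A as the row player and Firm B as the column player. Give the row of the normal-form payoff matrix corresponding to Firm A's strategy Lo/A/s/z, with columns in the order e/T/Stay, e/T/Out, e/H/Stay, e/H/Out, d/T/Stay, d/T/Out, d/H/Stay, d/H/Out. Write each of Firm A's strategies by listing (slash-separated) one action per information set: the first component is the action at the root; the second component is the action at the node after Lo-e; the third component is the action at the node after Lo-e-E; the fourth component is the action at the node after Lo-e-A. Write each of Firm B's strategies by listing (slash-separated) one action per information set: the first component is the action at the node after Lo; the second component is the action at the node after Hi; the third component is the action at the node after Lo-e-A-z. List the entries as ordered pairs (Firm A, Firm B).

vs e/T/Stay: Firm A plays Lo → Firm B plays e at [Lo] → Firm A plays A at [Lo-e] → Firm A plays z at [Lo-e-A] → Firm B plays Stay at [Lo-e-A-z] → (-1, 0)
vs e/T/Out: Firm A plays Lo → Firm B plays e at [Lo] → Firm A plays A at [Lo-e] → Firm A plays z at [Lo-e-A] → Firm B plays Out at [Lo-e-A-z] → (-1, 2)
vs e/H/Stay: Firm A plays Lo → Firm B plays e at [Lo] → Firm A plays A at [Lo-e] → Firm A plays z at [Lo-e-A] → Firm B plays Stay at [Lo-e-A-z] → (-1, 0)
vs e/H/Out: Firm A plays Lo → Firm B plays e at [Lo] → Firm A plays A at [Lo-e] → Firm A plays z at [Lo-e-A] → Firm B plays Out at [Lo-e-A-z] → (-1, 2)
vs d/T/Stay: Firm A plays Lo → Firm B plays d at [Lo] → (3, 4)
vs d/T/Out: Firm A plays Lo → Firm B plays d at [Lo] → (3, 4)
vs d/H/Stay: Firm A plays Lo → Firm B plays d at [Lo] → (3, 4)
vs d/H/Out: Firm A plays Lo → Firm B plays d at [Lo] → (3, 4)

(-1,0) (-1,2) (-1,0) (-1,2) (3,4) (3,4) (3,4) (3,4)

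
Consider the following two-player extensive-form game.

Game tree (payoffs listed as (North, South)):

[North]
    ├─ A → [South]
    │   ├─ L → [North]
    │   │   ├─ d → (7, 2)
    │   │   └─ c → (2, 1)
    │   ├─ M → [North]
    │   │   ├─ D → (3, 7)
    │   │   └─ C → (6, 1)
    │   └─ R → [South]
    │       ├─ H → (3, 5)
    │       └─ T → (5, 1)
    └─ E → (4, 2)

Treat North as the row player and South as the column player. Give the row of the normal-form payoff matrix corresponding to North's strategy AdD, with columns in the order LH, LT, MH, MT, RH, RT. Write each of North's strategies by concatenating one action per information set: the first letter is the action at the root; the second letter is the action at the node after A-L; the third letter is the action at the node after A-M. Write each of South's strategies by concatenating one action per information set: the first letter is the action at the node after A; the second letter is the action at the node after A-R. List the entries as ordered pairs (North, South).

vs LH: North plays A → South plays L at [A] → North plays d at [A-L] → (7, 2)
vs LT: North plays A → South plays L at [A] → North plays d at [A-L] → (7, 2)
vs MH: North plays A → South plays M at [A] → North plays D at [A-M] → (3, 7)
vs MT: North plays A → South plays M at [A] → North plays D at [A-M] → (3, 7)
vs RH: North plays A → South plays R at [A] → South plays H at [A-R] → (3, 5)
vs RT: North plays A → South plays R at [A] → South plays T at [A-R] → (5, 1)

(7,2) (7,2) (3,7) (3,7) (3,5) (5,1)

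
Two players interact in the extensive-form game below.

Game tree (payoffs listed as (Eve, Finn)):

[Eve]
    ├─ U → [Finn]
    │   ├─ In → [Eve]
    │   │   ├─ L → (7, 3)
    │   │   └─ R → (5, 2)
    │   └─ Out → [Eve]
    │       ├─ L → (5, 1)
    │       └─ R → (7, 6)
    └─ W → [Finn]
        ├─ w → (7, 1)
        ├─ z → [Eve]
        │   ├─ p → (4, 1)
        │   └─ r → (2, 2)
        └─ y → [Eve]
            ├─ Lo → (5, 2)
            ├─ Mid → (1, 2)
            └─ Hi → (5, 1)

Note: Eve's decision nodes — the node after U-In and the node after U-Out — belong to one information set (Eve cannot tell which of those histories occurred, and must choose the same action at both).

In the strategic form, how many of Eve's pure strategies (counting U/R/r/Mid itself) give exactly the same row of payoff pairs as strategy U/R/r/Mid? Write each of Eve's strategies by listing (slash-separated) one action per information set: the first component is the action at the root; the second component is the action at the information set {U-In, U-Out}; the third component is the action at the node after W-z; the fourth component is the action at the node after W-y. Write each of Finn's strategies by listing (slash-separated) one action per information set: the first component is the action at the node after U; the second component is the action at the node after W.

6

Row for U/R/r/Mid (columns In/w, In/z, In/y, Out/w, Out/z, Out/y): (5,2) (5,2) (5,2) (7,6) (7,6) (7,6).
Under U/R/r/Mid, Eve's choice at the node after W-z and at the node after W-y can never be reached regardless of what Finn does, so varying those choices leaves every outcome unchanged.
Holding the reachable choices fixed and varying the unreachable ones freely already gives 2 × 3 = 6 equivalent strategies.
No other strategy reproduces this row, so those 6 are the full class: U/R/p/Lo, U/R/p/Mid, U/R/p/Hi, U/R/r/Lo, U/R/r/Mid, U/R/r/Hi.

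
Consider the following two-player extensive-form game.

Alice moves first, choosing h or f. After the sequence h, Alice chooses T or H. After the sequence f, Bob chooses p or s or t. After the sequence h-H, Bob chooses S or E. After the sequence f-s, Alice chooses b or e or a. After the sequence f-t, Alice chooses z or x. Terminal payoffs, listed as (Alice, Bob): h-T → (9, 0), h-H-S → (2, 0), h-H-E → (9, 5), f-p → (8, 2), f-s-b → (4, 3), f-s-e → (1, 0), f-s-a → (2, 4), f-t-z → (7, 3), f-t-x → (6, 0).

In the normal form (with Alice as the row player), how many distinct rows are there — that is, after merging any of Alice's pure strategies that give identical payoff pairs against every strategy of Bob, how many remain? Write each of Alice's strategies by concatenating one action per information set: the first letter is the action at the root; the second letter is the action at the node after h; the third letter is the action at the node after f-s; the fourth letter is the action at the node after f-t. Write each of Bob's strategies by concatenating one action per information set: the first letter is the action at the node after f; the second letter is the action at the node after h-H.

8

Alice has 24 pure strategies: hTbz, hTbx, hTez, hTex, hTaz, hTax, hHbz, hHbx, hHez, hHex, hHaz, hHax, fTbz, fTbx, fTez, fTex, fTaz, fTax, fHbz, fHbx, fHez, fHex, fHaz, fHax. Columns: pS, pE, sS, sE, tS, tE.
{hTbz, hTbx, hTez, hTex, hTaz, hTax} → row (9,0) (9,0) (9,0) (9,0) (9,0) (9,0)
{hHbz, hHbx, hHez, hHex, hHaz, hHax} → row (2,0) (9,5) (2,0) (9,5) (2,0) (9,5)
{fTbz, fHbz} → row (8,2) (8,2) (4,3) (4,3) (7,3) (7,3)
{fTbx, fHbx} → row (8,2) (8,2) (4,3) (4,3) (6,0) (6,0)
{fTez, fHez} → row (8,2) (8,2) (1,0) (1,0) (7,3) (7,3)
{fTex, fHex} → row (8,2) (8,2) (1,0) (1,0) (6,0) (6,0)
{fTaz, fHaz} → row (8,2) (8,2) (2,4) (2,4) (7,3) (7,3)
{fTax, fHax} → row (8,2) (8,2) (2,4) (2,4) (6,0) (6,0)
That's 8 distinct rows out of 24 strategies.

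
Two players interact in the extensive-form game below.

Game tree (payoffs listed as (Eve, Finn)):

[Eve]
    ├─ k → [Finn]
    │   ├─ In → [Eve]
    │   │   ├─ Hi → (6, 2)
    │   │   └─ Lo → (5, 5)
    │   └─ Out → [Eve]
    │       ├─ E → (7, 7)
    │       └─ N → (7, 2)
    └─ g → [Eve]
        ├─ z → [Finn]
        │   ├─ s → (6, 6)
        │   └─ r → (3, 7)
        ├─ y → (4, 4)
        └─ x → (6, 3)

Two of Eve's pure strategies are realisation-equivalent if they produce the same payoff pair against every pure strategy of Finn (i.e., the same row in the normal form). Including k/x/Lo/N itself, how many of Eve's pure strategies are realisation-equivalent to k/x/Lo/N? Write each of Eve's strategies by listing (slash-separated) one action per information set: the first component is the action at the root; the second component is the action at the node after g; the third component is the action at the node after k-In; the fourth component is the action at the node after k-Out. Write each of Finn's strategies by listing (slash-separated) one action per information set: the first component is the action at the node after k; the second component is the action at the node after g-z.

3

Row for k/x/Lo/N (columns In/s, In/r, Out/s, Out/r): (5,5) (5,5) (7,2) (7,2).
Under k/x/Lo/N, Eve's choice at the node after g can never be reached regardless of what Finn does, so varying those choices leaves every outcome unchanged.
Holding the reachable choices fixed and varying the unreachable one freely already gives 3 equivalent strategies.
No other strategy reproduces this row, so those 3 are the full class: k/z/Lo/N, k/y/Lo/N, k/x/Lo/N.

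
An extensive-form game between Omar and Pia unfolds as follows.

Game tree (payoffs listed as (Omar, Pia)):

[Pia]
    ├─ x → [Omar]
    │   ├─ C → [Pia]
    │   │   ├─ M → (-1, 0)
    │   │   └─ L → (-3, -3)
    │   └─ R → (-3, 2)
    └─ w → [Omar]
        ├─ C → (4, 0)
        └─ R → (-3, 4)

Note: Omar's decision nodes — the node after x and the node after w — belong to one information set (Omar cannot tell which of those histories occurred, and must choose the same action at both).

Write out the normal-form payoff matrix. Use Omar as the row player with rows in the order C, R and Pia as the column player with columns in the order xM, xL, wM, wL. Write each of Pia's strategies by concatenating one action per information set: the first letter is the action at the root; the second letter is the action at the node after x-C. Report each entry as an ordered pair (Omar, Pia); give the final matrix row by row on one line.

Row C: xM→(-1,0), xL→(-3,-3), wM→(4,0), wL→(4,0)
Row R: xM→(-3,2), xL→(-3,2), wM→(-3,4), wL→(-3,4)

C: (-1,0) (-3,-3) (4,0) (4,0) | R: (-3,2) (-3,2) (-3,4) (-3,4)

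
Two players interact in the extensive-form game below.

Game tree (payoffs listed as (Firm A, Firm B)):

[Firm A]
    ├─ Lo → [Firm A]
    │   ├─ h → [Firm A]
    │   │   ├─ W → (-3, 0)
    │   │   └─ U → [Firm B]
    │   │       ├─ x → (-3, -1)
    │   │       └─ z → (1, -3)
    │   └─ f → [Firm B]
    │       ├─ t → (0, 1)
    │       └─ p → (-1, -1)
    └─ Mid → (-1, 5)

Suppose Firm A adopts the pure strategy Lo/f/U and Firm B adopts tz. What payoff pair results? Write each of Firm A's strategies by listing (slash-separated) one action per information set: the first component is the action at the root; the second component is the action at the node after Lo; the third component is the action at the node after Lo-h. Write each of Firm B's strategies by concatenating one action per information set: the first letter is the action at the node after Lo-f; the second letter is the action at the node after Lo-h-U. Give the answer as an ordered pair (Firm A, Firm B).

Trace the play path from the root:
  Firm A plays Lo
  Firm A plays f at [Lo]
  Firm B plays t at [Lo-f]
→ terminal payoff (0, 1).
(Firm A's choice at the node after Lo-h is never reached on this path, so it doesn't affect the outcome.)

(0, 1)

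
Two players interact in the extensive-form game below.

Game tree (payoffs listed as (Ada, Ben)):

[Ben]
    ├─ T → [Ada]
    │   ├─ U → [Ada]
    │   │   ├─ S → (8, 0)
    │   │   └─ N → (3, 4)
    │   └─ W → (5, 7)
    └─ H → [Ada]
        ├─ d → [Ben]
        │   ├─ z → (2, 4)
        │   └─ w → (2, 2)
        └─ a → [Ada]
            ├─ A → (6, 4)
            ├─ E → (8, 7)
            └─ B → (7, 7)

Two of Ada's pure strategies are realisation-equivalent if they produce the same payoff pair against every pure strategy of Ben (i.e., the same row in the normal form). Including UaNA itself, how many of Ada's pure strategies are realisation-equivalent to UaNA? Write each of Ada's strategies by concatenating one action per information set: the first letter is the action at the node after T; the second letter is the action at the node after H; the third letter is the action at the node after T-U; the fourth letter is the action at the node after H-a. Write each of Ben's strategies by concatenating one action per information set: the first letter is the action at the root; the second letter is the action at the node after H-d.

1

Row for UaNA (columns Tz, Tw, Hz, Hw): (3,4) (3,4) (6,4) (6,4).
Every one of Ada's information sets is on the play path for some reply by Ben when Ada follows UaNA.
Changing the action at any of them therefore changes at least one column, so only UaNA itself gives this row.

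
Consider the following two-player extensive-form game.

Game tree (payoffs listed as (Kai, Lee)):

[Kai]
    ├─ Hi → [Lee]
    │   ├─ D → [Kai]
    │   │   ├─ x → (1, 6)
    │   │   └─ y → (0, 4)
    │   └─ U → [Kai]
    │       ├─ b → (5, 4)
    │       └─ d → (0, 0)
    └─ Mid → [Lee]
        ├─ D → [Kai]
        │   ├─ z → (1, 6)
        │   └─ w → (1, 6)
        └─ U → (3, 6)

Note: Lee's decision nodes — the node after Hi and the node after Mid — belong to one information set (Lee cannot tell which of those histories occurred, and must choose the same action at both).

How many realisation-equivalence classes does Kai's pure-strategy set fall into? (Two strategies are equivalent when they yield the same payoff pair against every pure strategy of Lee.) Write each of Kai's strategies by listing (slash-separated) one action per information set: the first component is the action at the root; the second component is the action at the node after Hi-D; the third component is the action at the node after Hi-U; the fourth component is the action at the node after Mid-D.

Kai has 16 pure strategies: Hi/x/b/z, Hi/x/b/w, Hi/x/d/z, Hi/x/d/w, Hi/y/b/z, Hi/y/b/w, Hi/y/d/z, Hi/y/d/w, Mid/x/b/z, Mid/x/b/w, Mid/x/d/z, Mid/x/d/w, Mid/y/b/z, Mid/y/b/w, Mid/y/d/z, Mid/y/d/w. Columns: D, U.
{Hi/x/b/z, Hi/x/b/w} → row (1,6) (5,4)
{Hi/x/d/z, Hi/x/d/w} → row (1,6) (0,0)
{Hi/y/b/z, Hi/y/b/w} → row (0,4) (5,4)
{Hi/y/d/z, Hi/y/d/w} → row (0,4) (0,0)
{Mid/x/b/z, Mid/x/b/w, Mid/x/d/z, Mid/x/d/w, Mid/y/b/z, Mid/y/b/w, Mid/y/d/z, Mid/y/d/w} → row (1,6) (3,6)
That's 5 distinct rows out of 16 strategies.

5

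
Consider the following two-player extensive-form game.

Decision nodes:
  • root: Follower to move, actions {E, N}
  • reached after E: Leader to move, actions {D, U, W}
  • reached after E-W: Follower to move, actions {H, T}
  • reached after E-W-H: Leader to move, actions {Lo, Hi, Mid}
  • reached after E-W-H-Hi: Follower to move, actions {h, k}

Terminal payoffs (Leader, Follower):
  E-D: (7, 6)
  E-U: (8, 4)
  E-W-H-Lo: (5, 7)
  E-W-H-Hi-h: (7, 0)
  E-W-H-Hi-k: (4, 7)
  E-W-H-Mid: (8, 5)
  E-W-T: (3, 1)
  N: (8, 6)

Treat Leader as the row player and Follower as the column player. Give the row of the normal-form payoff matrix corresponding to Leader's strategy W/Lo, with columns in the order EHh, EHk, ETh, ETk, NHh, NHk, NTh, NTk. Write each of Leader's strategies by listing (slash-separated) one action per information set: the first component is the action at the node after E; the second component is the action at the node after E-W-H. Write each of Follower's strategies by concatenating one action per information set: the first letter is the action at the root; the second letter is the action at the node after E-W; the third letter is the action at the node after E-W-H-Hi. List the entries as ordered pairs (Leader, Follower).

vs EHh: Follower plays E → Leader plays W at [E] → Follower plays H at [E-W] → Leader plays Lo at [E-W-H] → (5, 7)
vs EHk: Follower plays E → Leader plays W at [E] → Follower plays H at [E-W] → Leader plays Lo at [E-W-H] → (5, 7)
vs ETh: Follower plays E → Leader plays W at [E] → Follower plays T at [E-W] → (3, 1)
vs ETk: Follower plays E → Leader plays W at [E] → Follower plays T at [E-W] → (3, 1)
vs NHh: Follower plays N → (8, 6)
vs NHk: Follower plays N → (8, 6)
vs NTh: Follower plays N → (8, 6)
vs NTk: Follower plays N → (8, 6)

(5,7) (5,7) (3,1) (3,1) (8,6) (8,6) (8,6) (8,6)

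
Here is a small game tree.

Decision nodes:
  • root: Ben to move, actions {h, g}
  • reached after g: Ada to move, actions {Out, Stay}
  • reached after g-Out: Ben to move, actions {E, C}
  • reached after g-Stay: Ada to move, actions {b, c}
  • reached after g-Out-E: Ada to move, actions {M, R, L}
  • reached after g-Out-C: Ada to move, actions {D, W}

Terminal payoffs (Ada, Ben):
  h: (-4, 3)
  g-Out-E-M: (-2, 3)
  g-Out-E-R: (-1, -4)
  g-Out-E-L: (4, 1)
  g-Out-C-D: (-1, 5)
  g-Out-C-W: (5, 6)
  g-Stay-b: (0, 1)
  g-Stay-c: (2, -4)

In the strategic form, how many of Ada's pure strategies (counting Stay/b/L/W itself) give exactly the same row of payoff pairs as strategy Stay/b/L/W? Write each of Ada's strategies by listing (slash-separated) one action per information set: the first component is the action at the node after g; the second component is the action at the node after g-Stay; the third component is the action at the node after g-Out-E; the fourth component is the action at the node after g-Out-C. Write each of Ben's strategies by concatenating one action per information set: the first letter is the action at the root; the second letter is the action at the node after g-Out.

Row for Stay/b/L/W (columns hE, hC, gE, gC): (-4,3) (-4,3) (0,1) (0,1).
Under Stay/b/L/W, Ada's choice at the node after g-Out-E and at the node after g-Out-C can never be reached regardless of what Ben does, so varying those choices leaves every outcome unchanged.
Holding the reachable choices fixed and varying the unreachable ones freely already gives 3 × 2 = 6 equivalent strategies.
No other strategy reproduces this row, so those 6 are the full class: Stay/b/M/D, Stay/b/M/W, Stay/b/R/D, Stay/b/R/W, Stay/b/L/D, Stay/b/L/W.

6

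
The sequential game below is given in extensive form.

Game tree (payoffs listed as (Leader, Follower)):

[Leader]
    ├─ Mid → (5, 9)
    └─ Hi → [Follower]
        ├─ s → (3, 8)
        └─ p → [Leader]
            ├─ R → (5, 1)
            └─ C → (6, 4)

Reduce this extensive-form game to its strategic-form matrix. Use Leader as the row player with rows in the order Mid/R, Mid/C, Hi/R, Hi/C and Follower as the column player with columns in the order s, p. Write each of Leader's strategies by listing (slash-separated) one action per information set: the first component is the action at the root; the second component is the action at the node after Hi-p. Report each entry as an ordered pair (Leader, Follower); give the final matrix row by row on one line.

Mid/R: (5,9) (5,9) | Mid/C: (5,9) (5,9) | Hi/R: (3,8) (5,1) | Hi/C: (3,8) (6,4)

Row Mid/R: s→(5,9), p→(5,9)
Row Mid/C: s→(5,9), p→(5,9)
Row Hi/R: s→(3,8), p→(5,1)
Row Hi/C: s→(3,8), p→(6,4)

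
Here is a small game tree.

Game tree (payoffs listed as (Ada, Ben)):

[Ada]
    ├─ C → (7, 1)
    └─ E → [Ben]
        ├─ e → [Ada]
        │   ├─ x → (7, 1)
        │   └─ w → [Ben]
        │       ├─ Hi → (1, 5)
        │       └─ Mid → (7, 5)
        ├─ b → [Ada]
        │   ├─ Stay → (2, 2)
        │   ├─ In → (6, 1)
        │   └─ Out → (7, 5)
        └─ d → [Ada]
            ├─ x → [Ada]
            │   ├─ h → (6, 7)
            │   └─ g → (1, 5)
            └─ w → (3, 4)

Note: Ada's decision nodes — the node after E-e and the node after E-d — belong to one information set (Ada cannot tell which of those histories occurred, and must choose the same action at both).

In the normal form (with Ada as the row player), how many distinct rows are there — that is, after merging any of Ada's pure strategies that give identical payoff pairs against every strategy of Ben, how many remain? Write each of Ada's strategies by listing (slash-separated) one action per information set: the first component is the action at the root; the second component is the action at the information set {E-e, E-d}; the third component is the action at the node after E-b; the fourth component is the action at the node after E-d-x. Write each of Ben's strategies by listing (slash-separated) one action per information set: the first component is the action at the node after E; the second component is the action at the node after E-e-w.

Ada has 24 pure strategies: C/x/Stay/h, C/x/Stay/g, C/x/In/h, C/x/In/g, C/x/Out/h, C/x/Out/g, C/w/Stay/h, C/w/Stay/g, C/w/In/h, C/w/In/g, C/w/Out/h, C/w/Out/g, E/x/Stay/h, E/x/Stay/g, E/x/In/h, E/x/In/g, E/x/Out/h, E/x/Out/g, E/w/Stay/h, E/w/Stay/g, E/w/In/h, E/w/In/g, E/w/Out/h, E/w/Out/g. Columns: e/Hi, e/Mid, b/Hi, b/Mid, d/Hi, d/Mid.
{C/x/Stay/h, C/x/Stay/g, C/x/In/h, C/x/In/g, C/x/Out/h, C/x/Out/g, C/w/Stay/h, C/w/Stay/g, C/w/In/h, C/w/In/g, C/w/Out/h, C/w/Out/g} → row (7,1) (7,1) (7,1) (7,1) (7,1) (7,1)
{E/x/Stay/h} → row (7,1) (7,1) (2,2) (2,2) (6,7) (6,7)
{E/x/Stay/g} → row (7,1) (7,1) (2,2) (2,2) (1,5) (1,5)
{E/x/In/h} → row (7,1) (7,1) (6,1) (6,1) (6,7) (6,7)
{E/x/In/g} → row (7,1) (7,1) (6,1) (6,1) (1,5) (1,5)
{E/x/Out/h} → row (7,1) (7,1) (7,5) (7,5) (6,7) (6,7)
{E/x/Out/g} → row (7,1) (7,1) (7,5) (7,5) (1,5) (1,5)
{E/w/Stay/h, E/w/Stay/g} → row (1,5) (7,5) (2,2) (2,2) (3,4) (3,4)
{E/w/In/h, E/w/In/g} → row (1,5) (7,5) (6,1) (6,1) (3,4) (3,4)
{E/w/Out/h, E/w/Out/g} → row (1,5) (7,5) (7,5) (7,5) (3,4) (3,4)
That's 10 distinct rows out of 24 strategies.

10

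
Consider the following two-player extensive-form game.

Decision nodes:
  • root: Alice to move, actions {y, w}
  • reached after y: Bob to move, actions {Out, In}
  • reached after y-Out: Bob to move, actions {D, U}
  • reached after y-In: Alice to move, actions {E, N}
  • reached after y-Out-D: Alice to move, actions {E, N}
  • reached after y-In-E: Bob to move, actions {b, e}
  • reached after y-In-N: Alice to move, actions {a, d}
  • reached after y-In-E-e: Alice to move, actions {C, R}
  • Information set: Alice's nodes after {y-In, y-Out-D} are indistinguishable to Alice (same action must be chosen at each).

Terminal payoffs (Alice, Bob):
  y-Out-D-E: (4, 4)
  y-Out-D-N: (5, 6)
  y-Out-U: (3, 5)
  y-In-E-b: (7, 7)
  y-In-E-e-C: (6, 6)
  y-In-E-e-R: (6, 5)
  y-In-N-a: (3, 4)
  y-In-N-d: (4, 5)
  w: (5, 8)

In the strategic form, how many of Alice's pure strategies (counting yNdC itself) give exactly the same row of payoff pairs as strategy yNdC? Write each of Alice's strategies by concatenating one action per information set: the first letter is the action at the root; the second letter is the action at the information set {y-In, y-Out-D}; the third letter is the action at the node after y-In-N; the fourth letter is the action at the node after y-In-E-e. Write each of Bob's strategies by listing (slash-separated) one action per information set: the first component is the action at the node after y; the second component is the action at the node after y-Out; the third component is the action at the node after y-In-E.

Row for yNdC (columns Out/D/b, Out/D/e, Out/U/b, Out/U/e, In/D/b, In/D/e, In/U/b, In/U/e): (5,6) (5,6) (3,5) (3,5) (4,5) (4,5) (4,5) (4,5).
Under yNdC, Alice's choice at the node after y-In-E-e can never be reached regardless of what Bob does, so varying those choices leaves every outcome unchanged.
Holding the reachable choices fixed and varying the unreachable one freely already gives 2 equivalent strategies.
No other strategy reproduces this row, so those 2 are the full class: yNdC, yNdR.

2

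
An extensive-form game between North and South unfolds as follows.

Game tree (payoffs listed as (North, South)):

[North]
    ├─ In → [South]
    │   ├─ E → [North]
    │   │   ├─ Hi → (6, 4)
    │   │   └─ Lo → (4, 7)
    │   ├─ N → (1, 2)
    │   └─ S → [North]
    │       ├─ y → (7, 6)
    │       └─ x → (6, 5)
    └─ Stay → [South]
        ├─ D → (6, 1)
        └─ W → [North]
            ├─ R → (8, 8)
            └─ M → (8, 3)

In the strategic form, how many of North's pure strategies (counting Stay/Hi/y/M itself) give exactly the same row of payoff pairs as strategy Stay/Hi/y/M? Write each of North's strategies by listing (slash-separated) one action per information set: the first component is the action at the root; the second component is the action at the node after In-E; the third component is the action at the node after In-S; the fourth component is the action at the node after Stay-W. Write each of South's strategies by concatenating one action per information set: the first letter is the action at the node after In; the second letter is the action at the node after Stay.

Row for Stay/Hi/y/M (columns ED, EW, ND, NW, SD, SW): (6,1) (8,3) (6,1) (8,3) (6,1) (8,3).
Under Stay/Hi/y/M, North's choice at the node after In-E and at the node after In-S can never be reached regardless of what South does, so varying those choices leaves every outcome unchanged.
Holding the reachable choices fixed and varying the unreachable ones freely already gives 2 × 2 = 4 equivalent strategies.
No other strategy reproduces this row, so those 4 are the full class: Stay/Hi/y/M, Stay/Hi/x/M, Stay/Lo/y/M, Stay/Lo/x/M.

4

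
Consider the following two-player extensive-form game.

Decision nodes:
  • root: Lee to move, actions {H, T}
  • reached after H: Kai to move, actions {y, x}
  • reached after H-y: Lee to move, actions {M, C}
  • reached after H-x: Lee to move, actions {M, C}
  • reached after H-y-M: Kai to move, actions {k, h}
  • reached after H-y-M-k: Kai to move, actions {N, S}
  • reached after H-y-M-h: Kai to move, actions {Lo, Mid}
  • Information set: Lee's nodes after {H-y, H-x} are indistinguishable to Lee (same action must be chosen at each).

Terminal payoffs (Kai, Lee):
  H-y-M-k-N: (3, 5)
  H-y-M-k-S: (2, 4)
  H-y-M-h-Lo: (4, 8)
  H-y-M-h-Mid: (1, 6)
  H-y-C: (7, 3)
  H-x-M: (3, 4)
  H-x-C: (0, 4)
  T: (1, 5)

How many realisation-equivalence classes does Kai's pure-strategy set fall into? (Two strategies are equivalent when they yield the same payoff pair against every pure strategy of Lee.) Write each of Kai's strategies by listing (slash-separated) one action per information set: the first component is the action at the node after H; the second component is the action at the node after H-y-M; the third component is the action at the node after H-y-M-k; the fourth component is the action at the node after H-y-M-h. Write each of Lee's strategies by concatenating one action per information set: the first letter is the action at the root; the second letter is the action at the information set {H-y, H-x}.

Kai has 16 pure strategies: y/k/N/Lo, y/k/N/Mid, y/k/S/Lo, y/k/S/Mid, y/h/N/Lo, y/h/N/Mid, y/h/S/Lo, y/h/S/Mid, x/k/N/Lo, x/k/N/Mid, x/k/S/Lo, x/k/S/Mid, x/h/N/Lo, x/h/N/Mid, x/h/S/Lo, x/h/S/Mid. Columns: HM, HC, TM, TC.
{y/k/N/Lo, y/k/N/Mid} → row (3,5) (7,3) (1,5) (1,5)
{y/k/S/Lo, y/k/S/Mid} → row (2,4) (7,3) (1,5) (1,5)
{y/h/N/Lo, y/h/S/Lo} → row (4,8) (7,3) (1,5) (1,5)
{y/h/N/Mid, y/h/S/Mid} → row (1,6) (7,3) (1,5) (1,5)
{x/k/N/Lo, x/k/N/Mid, x/k/S/Lo, x/k/S/Mid, x/h/N/Lo, x/h/N/Mid, x/h/S/Lo, x/h/S/Mid} → row (3,4) (0,4) (1,5) (1,5)
That's 5 distinct rows out of 16 strategies.

5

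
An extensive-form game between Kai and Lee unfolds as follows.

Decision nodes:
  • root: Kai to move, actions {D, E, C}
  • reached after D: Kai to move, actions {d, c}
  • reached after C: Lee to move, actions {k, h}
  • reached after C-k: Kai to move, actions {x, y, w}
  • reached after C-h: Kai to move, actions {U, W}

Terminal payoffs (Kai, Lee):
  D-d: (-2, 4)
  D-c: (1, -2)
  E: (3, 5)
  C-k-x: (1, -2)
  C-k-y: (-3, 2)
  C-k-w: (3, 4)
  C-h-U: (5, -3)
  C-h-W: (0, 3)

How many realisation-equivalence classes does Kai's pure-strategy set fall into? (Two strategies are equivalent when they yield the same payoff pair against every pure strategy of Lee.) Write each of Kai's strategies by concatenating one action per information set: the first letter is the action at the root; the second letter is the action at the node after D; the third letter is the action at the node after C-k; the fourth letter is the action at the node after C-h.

9

Kai has 36 pure strategies: DdxU, DdxW, DdyU, DdyW, DdwU, DdwW, DcxU, DcxW, DcyU, DcyW, DcwU, DcwW, EdxU, EdxW, EdyU, EdyW, EdwU, EdwW, EcxU, EcxW, EcyU, EcyW, EcwU, EcwW, CdxU, CdxW, CdyU, CdyW, CdwU, CdwW, CcxU, CcxW, CcyU, CcyW, CcwU, CcwW. Columns: k, h.
{DdxU, DdxW, DdyU, DdyW, DdwU, DdwW} → row (-2,4) (-2,4)
{DcxU, DcxW, DcyU, DcyW, DcwU, DcwW} → row (1,-2) (1,-2)
{EdxU, EdxW, EdyU, EdyW, EdwU, EdwW, EcxU, EcxW, EcyU, EcyW, EcwU, EcwW} → row (3,5) (3,5)
{CdxU, CcxU} → row (1,-2) (5,-3)
{CdxW, CcxW} → row (1,-2) (0,3)
{CdyU, CcyU} → row (-3,2) (5,-3)
{CdyW, CcyW} → row (-3,2) (0,3)
{CdwU, CcwU} → row (3,4) (5,-3)
{CdwW, CcwW} → row (3,4) (0,3)
That's 9 distinct rows out of 36 strategies.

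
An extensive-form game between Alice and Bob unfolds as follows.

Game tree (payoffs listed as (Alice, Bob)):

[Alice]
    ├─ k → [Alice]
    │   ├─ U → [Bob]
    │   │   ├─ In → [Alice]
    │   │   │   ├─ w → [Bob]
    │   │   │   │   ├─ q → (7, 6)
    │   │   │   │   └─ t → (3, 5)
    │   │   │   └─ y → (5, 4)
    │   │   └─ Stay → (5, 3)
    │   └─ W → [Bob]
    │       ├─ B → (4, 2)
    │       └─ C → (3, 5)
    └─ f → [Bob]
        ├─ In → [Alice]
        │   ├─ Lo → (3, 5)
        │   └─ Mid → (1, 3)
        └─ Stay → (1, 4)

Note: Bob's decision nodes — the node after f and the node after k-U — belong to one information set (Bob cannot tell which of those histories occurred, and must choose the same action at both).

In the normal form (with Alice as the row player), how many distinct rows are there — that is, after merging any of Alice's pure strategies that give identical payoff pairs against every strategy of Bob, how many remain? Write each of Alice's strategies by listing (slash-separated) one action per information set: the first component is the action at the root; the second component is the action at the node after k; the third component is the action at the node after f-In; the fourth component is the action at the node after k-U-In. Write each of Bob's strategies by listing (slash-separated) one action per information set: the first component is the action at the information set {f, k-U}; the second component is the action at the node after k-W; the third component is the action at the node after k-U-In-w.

5

Alice has 16 pure strategies: k/U/Lo/w, k/U/Lo/y, k/U/Mid/w, k/U/Mid/y, k/W/Lo/w, k/W/Lo/y, k/W/Mid/w, k/W/Mid/y, f/U/Lo/w, f/U/Lo/y, f/U/Mid/w, f/U/Mid/y, f/W/Lo/w, f/W/Lo/y, f/W/Mid/w, f/W/Mid/y. Columns: In/B/q, In/B/t, In/C/q, In/C/t, Stay/B/q, Stay/B/t, Stay/C/q, Stay/C/t.
{k/U/Lo/w, k/U/Mid/w} → row (7,6) (3,5) (7,6) (3,5) (5,3) (5,3) (5,3) (5,3)
{k/U/Lo/y, k/U/Mid/y} → row (5,4) (5,4) (5,4) (5,4) (5,3) (5,3) (5,3) (5,3)
{k/W/Lo/w, k/W/Lo/y, k/W/Mid/w, k/W/Mid/y} → row (4,2) (4,2) (3,5) (3,5) (4,2) (4,2) (3,5) (3,5)
{f/U/Lo/w, f/U/Lo/y, f/W/Lo/w, f/W/Lo/y} → row (3,5) (3,5) (3,5) (3,5) (1,4) (1,4) (1,4) (1,4)
{f/U/Mid/w, f/U/Mid/y, f/W/Mid/w, f/W/Mid/y} → row (1,3) (1,3) (1,3) (1,3) (1,4) (1,4) (1,4) (1,4)
That's 5 distinct rows out of 16 strategies.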